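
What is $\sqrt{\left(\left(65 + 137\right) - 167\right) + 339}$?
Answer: $\sqrt{374} \approx 19.339$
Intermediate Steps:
$\sqrt{\left(\left(65 + 137\right) - 167\right) + 339} = \sqrt{\left(202 - 167\right) + 339} = \sqrt{35 + 339} = \sqrt{374}$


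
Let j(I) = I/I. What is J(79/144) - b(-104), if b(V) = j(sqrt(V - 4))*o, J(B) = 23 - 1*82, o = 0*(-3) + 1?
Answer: -60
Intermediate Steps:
j(I) = 1
o = 1 (o = 0 + 1 = 1)
J(B) = -59 (J(B) = 23 - 82 = -59)
b(V) = 1 (b(V) = 1*1 = 1)
J(79/144) - b(-104) = -59 - 1*1 = -59 - 1 = -60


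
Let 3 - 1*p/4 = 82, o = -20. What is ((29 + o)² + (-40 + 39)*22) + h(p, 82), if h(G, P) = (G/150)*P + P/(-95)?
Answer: -163319/1425 ≈ -114.61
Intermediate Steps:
p = -316 (p = 12 - 4*82 = 12 - 328 = -316)
h(G, P) = -P/95 + G*P/150 (h(G, P) = (G/150)*P + P*(-1/95) = G*P/150 - P/95 = -P/95 + G*P/150)
((29 + o)² + (-40 + 39)*22) + h(p, 82) = ((29 - 20)² + (-40 + 39)*22) + (1/2850)*82*(-30 + 19*(-316)) = (9² - 1*22) + (1/2850)*82*(-30 - 6004) = (81 - 22) + (1/2850)*82*(-6034) = 59 - 247394/1425 = -163319/1425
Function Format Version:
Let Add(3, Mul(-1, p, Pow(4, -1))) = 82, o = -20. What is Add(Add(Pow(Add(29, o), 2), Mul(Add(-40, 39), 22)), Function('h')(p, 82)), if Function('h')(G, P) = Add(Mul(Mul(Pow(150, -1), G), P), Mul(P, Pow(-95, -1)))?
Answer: Rational(-163319, 1425) ≈ -114.61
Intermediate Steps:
p = -316 (p = Add(12, Mul(-4, 82)) = Add(12, -328) = -316)
Function('h')(G, P) = Add(Mul(Rational(-1, 95), P), Mul(Rational(1, 150), G, P)) (Function('h')(G, P) = Add(Mul(Mul(Rational(1, 150), G), P), Mul(P, Rational(-1, 95))) = Add(Mul(Rational(1, 150), G, P), Mul(Rational(-1, 95), P)) = Add(Mul(Rational(-1, 95), P), Mul(Rational(1, 150), G, P)))
Add(Add(Pow(Add(29, o), 2), Mul(Add(-40, 39), 22)), Function('h')(p, 82)) = Add(Add(Pow(Add(29, -20), 2), Mul(Add(-40, 39), 22)), Mul(Rational(1, 2850), 82, Add(-30, Mul(19, -316)))) = Add(Add(Pow(9, 2), Mul(-1, 22)), Mul(Rational(1, 2850), 82, Add(-30, -6004))) = Add(Add(81, -22), Mul(Rational(1, 2850), 82, -6034)) = Add(59, Rational(-247394, 1425)) = Rational(-163319, 1425)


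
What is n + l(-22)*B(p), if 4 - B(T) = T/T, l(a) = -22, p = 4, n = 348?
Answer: 282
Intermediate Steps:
B(T) = 3 (B(T) = 4 - T/T = 4 - 1*1 = 4 - 1 = 3)
n + l(-22)*B(p) = 348 - 22*3 = 348 - 66 = 282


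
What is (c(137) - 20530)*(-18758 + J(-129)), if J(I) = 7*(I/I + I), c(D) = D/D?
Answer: 403476966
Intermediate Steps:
c(D) = 1
J(I) = 7 + 7*I (J(I) = 7*(1 + I) = 7 + 7*I)
(c(137) - 20530)*(-18758 + J(-129)) = (1 - 20530)*(-18758 + (7 + 7*(-129))) = -20529*(-18758 + (7 - 903)) = -20529*(-18758 - 896) = -20529*(-19654) = 403476966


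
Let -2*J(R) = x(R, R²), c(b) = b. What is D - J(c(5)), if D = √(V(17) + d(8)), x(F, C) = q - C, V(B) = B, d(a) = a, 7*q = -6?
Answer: -111/14 ≈ -7.9286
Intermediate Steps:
q = -6/7 (q = (⅐)*(-6) = -6/7 ≈ -0.85714)
x(F, C) = -6/7 - C
D = 5 (D = √(17 + 8) = √25 = 5)
J(R) = 3/7 + R²/2 (J(R) = -(-6/7 - R²)/2 = 3/7 + R²/2)
D - J(c(5)) = 5 - (3/7 + (½)*5²) = 5 - (3/7 + (½)*25) = 5 - (3/7 + 25/2) = 5 - 1*181/14 = 5 - 181/14 = -111/14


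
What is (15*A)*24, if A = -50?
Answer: -18000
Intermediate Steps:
(15*A)*24 = (15*(-50))*24 = -750*24 = -18000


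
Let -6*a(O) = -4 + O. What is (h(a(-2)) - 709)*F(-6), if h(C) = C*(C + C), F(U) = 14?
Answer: -9898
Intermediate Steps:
a(O) = ⅔ - O/6 (a(O) = -(-4 + O)/6 = ⅔ - O/6)
h(C) = 2*C² (h(C) = C*(2*C) = 2*C²)
(h(a(-2)) - 709)*F(-6) = (2*(⅔ - ⅙*(-2))² - 709)*14 = (2*(⅔ + ⅓)² - 709)*14 = (2*1² - 709)*14 = (2*1 - 709)*14 = (2 - 709)*14 = -707*14 = -9898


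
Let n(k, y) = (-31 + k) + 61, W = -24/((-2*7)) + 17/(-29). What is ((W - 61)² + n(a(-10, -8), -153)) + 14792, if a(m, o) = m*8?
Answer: 755222794/41209 ≈ 18327.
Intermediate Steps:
a(m, o) = 8*m
W = 229/203 (W = -24/(-14) + 17*(-1/29) = -24*(-1/14) - 17/29 = 12/7 - 17/29 = 229/203 ≈ 1.1281)
n(k, y) = 30 + k
((W - 61)² + n(a(-10, -8), -153)) + 14792 = ((229/203 - 61)² + (30 + 8*(-10))) + 14792 = ((-12154/203)² + (30 - 80)) + 14792 = (147719716/41209 - 50) + 14792 = 145659266/41209 + 14792 = 755222794/41209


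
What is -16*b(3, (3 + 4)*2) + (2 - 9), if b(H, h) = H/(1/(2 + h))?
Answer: -775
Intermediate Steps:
b(H, h) = H*(2 + h)
-16*b(3, (3 + 4)*2) + (2 - 9) = -48*(2 + (3 + 4)*2) + (2 - 9) = -48*(2 + 7*2) - 7 = -48*(2 + 14) - 7 = -48*16 - 7 = -16*48 - 7 = -768 - 7 = -775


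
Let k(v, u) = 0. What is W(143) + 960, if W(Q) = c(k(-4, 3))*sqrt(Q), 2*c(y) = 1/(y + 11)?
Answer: 960 + sqrt(143)/22 ≈ 960.54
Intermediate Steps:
c(y) = 1/(2*(11 + y)) (c(y) = 1/(2*(y + 11)) = 1/(2*(11 + y)))
W(Q) = sqrt(Q)/22 (W(Q) = (1/(2*(11 + 0)))*sqrt(Q) = ((1/2)/11)*sqrt(Q) = ((1/2)*(1/11))*sqrt(Q) = sqrt(Q)/22)
W(143) + 960 = sqrt(143)/22 + 960 = 960 + sqrt(143)/22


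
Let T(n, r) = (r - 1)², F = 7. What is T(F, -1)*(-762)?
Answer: -3048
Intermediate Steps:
T(n, r) = (-1 + r)²
T(F, -1)*(-762) = (-1 - 1)²*(-762) = (-2)²*(-762) = 4*(-762) = -3048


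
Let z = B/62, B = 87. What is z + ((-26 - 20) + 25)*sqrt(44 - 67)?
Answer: 87/62 - 21*I*sqrt(23) ≈ 1.4032 - 100.71*I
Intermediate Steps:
z = 87/62 ≈ 1.4032
z + ((-26 - 20) + 25)*sqrt(44 - 67) = 87/62 + ((-26 - 20) + 25)*sqrt(44 - 67) = 87/62 + (-46 + 25)*sqrt(-23) = 87/62 - 21*I*sqrt(23)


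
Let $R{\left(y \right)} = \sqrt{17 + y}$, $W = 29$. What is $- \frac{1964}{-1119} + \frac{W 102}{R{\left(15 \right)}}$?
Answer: $\frac{1964}{1119} + \frac{1479 \sqrt{2}}{4} \approx 524.66$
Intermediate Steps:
$- \frac{1964}{-1119} + \frac{W 102}{R{\left(15 \right)}} = - \frac{1964}{-1119} + \frac{29 \cdot 102}{\sqrt{17 + 15}} = \left(-1964\right) \left(- \frac{1}{1119}\right) + \frac{2958}{\sqrt{32}} = \frac{1964}{1119} + \frac{2958}{4 \sqrt{2}} = \frac{1964}{1119} + 2958 \frac{\sqrt{2}}{8} = \frac{1964}{1119} + \frac{1479 \sqrt{2}}{4}$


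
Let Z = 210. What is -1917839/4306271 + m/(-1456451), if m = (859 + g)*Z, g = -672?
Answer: -2962345791559/6271872704221 ≈ -0.47232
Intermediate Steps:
m = 39270 (m = (859 - 672)*210 = 187*210 = 39270)
-1917839/4306271 + m/(-1456451) = -1917839/4306271 + 39270/(-1456451) = -1917839*1/4306271 + 39270*(-1/1456451) = -1917839/4306271 - 39270/1456451 = -2962345791559/6271872704221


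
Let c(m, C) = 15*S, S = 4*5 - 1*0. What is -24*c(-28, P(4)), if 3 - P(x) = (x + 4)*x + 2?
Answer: -7200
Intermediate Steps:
P(x) = 1 - x*(4 + x) (P(x) = 3 - ((x + 4)*x + 2) = 3 - ((4 + x)*x + 2) = 3 - (x*(4 + x) + 2) = 3 - (2 + x*(4 + x)) = 3 + (-2 - x*(4 + x)) = 1 - x*(4 + x))
S = 20 (S = 20 + 0 = 20)
c(m, C) = 300 (c(m, C) = 15*20 = 300)
-24*c(-28, P(4)) = -24*300 = -7200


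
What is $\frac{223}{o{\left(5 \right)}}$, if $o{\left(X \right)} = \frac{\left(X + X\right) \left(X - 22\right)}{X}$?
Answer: $- \frac{223}{34} \approx -6.5588$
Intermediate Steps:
$o{\left(X \right)} = -44 + 2 X$ ($o{\left(X \right)} = \frac{2 X \left(-22 + X\right)}{X} = -44 + 2 X$)
$\frac{223}{o{\left(5 \right)}} = \frac{223}{-44 + 2 \cdot 5} = \frac{223}{-44 + 10} = \frac{223}{-34} = 223 \left(- \frac{1}{34}\right) = - \frac{223}{34}$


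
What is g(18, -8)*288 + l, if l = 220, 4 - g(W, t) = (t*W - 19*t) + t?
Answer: 1372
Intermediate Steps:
g(W, t) = 4 + 18*t - W*t (g(W, t) = 4 - ((t*W - 19*t) + t) = 4 - ((W*t - 19*t) + t) = 4 - ((-19*t + W*t) + t) = 4 - (-18*t + W*t) = 4 + (18*t - W*t) = 4 + 18*t - W*t)
g(18, -8)*288 + l = (4 + 18*(-8) - 1*18*(-8))*288 + 220 = (4 - 144 + 144)*288 + 220 = 4*288 + 220 = 1152 + 220 = 1372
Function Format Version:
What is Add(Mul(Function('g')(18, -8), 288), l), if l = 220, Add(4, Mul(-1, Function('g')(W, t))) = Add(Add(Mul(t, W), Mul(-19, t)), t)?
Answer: 1372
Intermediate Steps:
Function('g')(W, t) = Add(4, Mul(18, t), Mul(-1, W, t)) (Function('g')(W, t) = Add(4, Mul(-1, Add(Add(Mul(t, W), Mul(-19, t)), t))) = Add(4, Mul(-1, Add(Add(Mul(W, t), Mul(-19, t)), t))) = Add(4, Mul(-1, Add(Add(Mul(-19, t), Mul(W, t)), t))) = Add(4, Mul(-1, Add(Mul(-18, t), Mul(W, t)))) = Add(4, Add(Mul(18, t), Mul(-1, W, t))) = Add(4, Mul(18, t), Mul(-1, W, t)))
Add(Mul(Function('g')(18, -8), 288), l) = Add(Mul(Add(4, Mul(18, -8), Mul(-1, 18, -8)), 288), 220) = Add(Mul(Add(4, -144, 144), 288), 220) = Add(Mul(4, 288), 220) = Add(1152, 220) = 1372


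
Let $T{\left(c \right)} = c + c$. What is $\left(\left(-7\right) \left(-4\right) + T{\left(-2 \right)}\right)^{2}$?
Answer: $576$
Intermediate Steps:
$T{\left(c \right)} = 2 c$
$\left(\left(-7\right) \left(-4\right) + T{\left(-2 \right)}\right)^{2} = \left(\left(-7\right) \left(-4\right) + 2 \left(-2\right)\right)^{2} = \left(28 - 4\right)^{2} = 24^{2} = 576$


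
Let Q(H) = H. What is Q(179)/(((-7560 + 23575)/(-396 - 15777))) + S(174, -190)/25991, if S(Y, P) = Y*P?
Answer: -75772543197/416245865 ≈ -182.04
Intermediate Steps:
S(Y, P) = P*Y
Q(179)/(((-7560 + 23575)/(-396 - 15777))) + S(174, -190)/25991 = 179/(((-7560 + 23575)/(-396 - 15777))) - 190*174/25991 = 179/((16015/(-16173))) - 33060*1/25991 = 179/((16015*(-1/16173))) - 33060/25991 = 179/(-16015/16173) - 33060/25991 = 179*(-16173/16015) - 33060/25991 = -2894967/16015 - 33060/25991 = -75772543197/416245865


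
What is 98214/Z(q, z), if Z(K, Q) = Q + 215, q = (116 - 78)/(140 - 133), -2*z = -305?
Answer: 65476/245 ≈ 267.25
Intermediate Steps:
z = 305/2 (z = -½*(-305) = 305/2 ≈ 152.50)
q = 38/7 ≈ 5.4286
Z(K, Q) = 215 + Q
98214/Z(q, z) = 98214/(215 + 305/2) = 98214/(735/2) = 98214*(2/735) = 65476/245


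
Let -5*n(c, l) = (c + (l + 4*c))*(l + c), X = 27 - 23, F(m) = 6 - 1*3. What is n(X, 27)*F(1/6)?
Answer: -4371/5 ≈ -874.20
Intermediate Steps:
F(m) = 3 (F(m) = 6 - 3 = 3)
X = 4
n(c, l) = -(c + l)*(l + 5*c)/5 (n(c, l) = -(c + (l + 4*c))*(l + c)/5 = -(l + 5*c)*(c + l)/5 = -(c + l)*(l + 5*c)/5)
n(X, 27)*F(1/6) = (-1*4² - ⅕*27² - 6/5*4*27)*3 = (-1*16 - ⅕*729 - 648/5)*3 = (-16 - 729/5 - 648/5)*3 = -1457/5*3 = -4371/5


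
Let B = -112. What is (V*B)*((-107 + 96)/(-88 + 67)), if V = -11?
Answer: 1936/3 ≈ 645.33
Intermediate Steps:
(V*B)*((-107 + 96)/(-88 + 67)) = (-11*(-112))*((-107 + 96)/(-88 + 67)) = 1232*(-11/(-21)) = 1232*(-11*(-1/21)) = 1232*(11/21) = 1936/3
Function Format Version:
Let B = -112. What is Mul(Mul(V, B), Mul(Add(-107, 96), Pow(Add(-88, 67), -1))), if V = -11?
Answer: Rational(1936, 3) ≈ 645.33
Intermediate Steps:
Mul(Mul(V, B), Mul(Add(-107, 96), Pow(Add(-88, 67), -1))) = Mul(Mul(-11, -112), Mul(Add(-107, 96), Pow(Add(-88, 67), -1))) = Mul(1232, Mul(-11, Pow(-21, -1))) = Mul(1232, Mul(-11, Rational(-1, 21))) = Mul(1232, Rational(11, 21)) = Rational(1936, 3)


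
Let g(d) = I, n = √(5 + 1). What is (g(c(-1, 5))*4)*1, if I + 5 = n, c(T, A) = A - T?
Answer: -20 + 4*√6 ≈ -10.202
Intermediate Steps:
n = √6 ≈ 2.4495
I = -5 + √6 ≈ -2.5505
g(d) = -5 + √6
(g(c(-1, 5))*4)*1 = ((-5 + √6)*4)*1 = (-20 + 4*√6)*1 = -20 + 4*√6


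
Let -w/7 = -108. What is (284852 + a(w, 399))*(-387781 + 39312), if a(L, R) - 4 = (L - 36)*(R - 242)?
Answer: -138654421224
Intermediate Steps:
w = 756 (w = -7*(-108) = 756)
a(L, R) = 4 + (-242 + R)*(-36 + L) (a(L, R) = 4 + (L - 36)*(R - 242) = 4 + (-36 + L)*(-242 + R) = 4 + (-242 + R)*(-36 + L))
(284852 + a(w, 399))*(-387781 + 39312) = (284852 + (8716 - 242*756 - 36*399 + 756*399))*(-387781 + 39312) = (284852 + (8716 - 182952 - 14364 + 301644))*(-348469) = (284852 + 113044)*(-348469) = 397896*(-348469) = -138654421224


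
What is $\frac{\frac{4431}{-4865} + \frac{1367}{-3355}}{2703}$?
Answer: $- \frac{614756}{1260530535} \approx -0.0004877$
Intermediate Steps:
$\frac{\frac{4431}{-4865} + \frac{1367}{-3355}}{2703} = \left(4431 \left(- \frac{1}{4865}\right) + 1367 \left(- \frac{1}{3355}\right)\right) \frac{1}{2703} = \left(- \frac{633}{695} - \frac{1367}{3355}\right) \frac{1}{2703} = \left(- \frac{614756}{466345}\right) \frac{1}{2703} = - \frac{614756}{1260530535}$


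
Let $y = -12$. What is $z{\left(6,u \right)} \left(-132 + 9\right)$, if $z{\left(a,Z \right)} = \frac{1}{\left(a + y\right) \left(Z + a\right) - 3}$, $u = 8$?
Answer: $\frac{41}{29} \approx 1.4138$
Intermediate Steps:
$z{\left(a,Z \right)} = \frac{1}{-3 + \left(-12 + a\right) \left(Z + a\right)}$ ($z{\left(a,Z \right)} = \frac{1}{\left(a - 12\right) \left(Z + a\right) - 3} = \frac{1}{\left(-12 + a\right) \left(Z + a\right) - 3} = \frac{1}{-3 + \left(-12 + a\right) \left(Z + a\right)}$)
$z{\left(6,u \right)} \left(-132 + 9\right) = \frac{-132 + 9}{-3 + 6^{2} - 96 - 72 + 8 \cdot 6} = \frac{1}{-3 + 36 - 96 - 72 + 48} \left(-123\right) = \frac{1}{-87} \left(-123\right) = \left(- \frac{1}{87}\right) \left(-123\right) = \frac{41}{29}$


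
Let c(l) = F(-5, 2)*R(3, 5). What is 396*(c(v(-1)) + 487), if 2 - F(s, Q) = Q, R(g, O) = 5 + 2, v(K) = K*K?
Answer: 192852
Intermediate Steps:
v(K) = K²
R(g, O) = 7
F(s, Q) = 2 - Q
c(l) = 0 (c(l) = (2 - 1*2)*7 = (2 - 2)*7 = 0*7 = 0)
396*(c(v(-1)) + 487) = 396*(0 + 487) = 396*487 = 192852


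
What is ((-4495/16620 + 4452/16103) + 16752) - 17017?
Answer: -14184166729/53526372 ≈ -264.99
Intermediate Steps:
((-4495/16620 + 4452/16103) + 16752) - 17017 = ((-4495*1/16620 + 4452*(1/16103)) + 16752) - 17017 = ((-899/3324 + 4452/16103) + 16752) - 17017 = (321851/53526372 + 16752) - 17017 = 896674105595/53526372 - 17017 = -14184166729/53526372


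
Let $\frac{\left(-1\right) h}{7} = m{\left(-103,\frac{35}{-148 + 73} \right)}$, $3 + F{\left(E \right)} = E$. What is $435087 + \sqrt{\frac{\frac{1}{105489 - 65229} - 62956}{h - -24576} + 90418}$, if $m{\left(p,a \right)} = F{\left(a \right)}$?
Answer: $435087 + \frac{\sqrt{5543062715688762524469}}{247601684} \approx 4.3539 \cdot 10^{5}$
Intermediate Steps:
$F{\left(E \right)} = -3 + E$
$m{\left(p,a \right)} = -3 + a$
$h = \frac{364}{15}$ ($h = - 7 \left(-3 + \frac{35}{-148 + 73}\right) = - 7 \left(-3 + \frac{35}{-75}\right) = - 7 \left(-3 + 35 \left(- \frac{1}{75}\right)\right) = - 7 \left(-3 - \frac{7}{15}\right) = \left(-7\right) \left(- \frac{52}{15}\right) = \frac{364}{15} \approx 24.267$)
$435087 + \sqrt{\frac{\frac{1}{105489 - 65229} - 62956}{h - -24576} + 90418} = 435087 + \sqrt{\frac{\frac{1}{105489 - 65229} - 62956}{\frac{364}{15} - -24576} + 90418} = 435087 + \sqrt{\frac{\frac{1}{40260} - 62956}{\frac{364}{15} + 24576} + 90418} = 435087 + \sqrt{\frac{\frac{1}{40260} - 62956}{\frac{369004}{15}} + 90418} = 435087 + \sqrt{\left(- \frac{2534608559}{40260}\right) \frac{15}{369004} + 90418} = 435087 + \sqrt{- \frac{2534608559}{990406736} + 90418} = 435087 + \sqrt{\frac{89548061647089}{990406736}} = 435087 + \frac{\sqrt{5543062715688762524469}}{247601684}$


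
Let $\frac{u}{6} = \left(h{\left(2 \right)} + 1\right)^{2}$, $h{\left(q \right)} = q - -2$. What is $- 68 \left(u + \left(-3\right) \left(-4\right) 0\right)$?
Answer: $-10200$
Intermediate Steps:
$h{\left(q \right)} = 2 + q$ ($h{\left(q \right)} = q + 2 = 2 + q$)
$u = 150$ ($u = 6 \left(\left(2 + 2\right) + 1\right)^{2} = 6 \left(4 + 1\right)^{2} = 6 \cdot 5^{2} = 6 \cdot 25 = 150$)
$- 68 \left(u + \left(-3\right) \left(-4\right) 0\right) = - 68 \left(150 + \left(-3\right) \left(-4\right) 0\right) = - 68 \left(150 + 12 \cdot 0\right) = - 68 \left(150 + 0\right) = \left(-68\right) 150 = -10200$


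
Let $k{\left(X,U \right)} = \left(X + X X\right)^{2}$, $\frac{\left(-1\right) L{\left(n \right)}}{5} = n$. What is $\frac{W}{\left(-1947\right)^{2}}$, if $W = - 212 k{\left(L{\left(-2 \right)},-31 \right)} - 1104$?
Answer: $- \frac{2566304}{3790809} \approx -0.67698$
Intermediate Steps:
$L{\left(n \right)} = - 5 n$
$k{\left(X,U \right)} = \left(X + X^{2}\right)^{2}$
$W = -2566304$ ($W = - 212 \left(\left(-5\right) \left(-2\right)\right)^{2} \left(1 - -10\right)^{2} - 1104 = - 212 \cdot 10^{2} \left(1 + 10\right)^{2} - 1104 = - 212 \cdot 100 \cdot 11^{2} - 1104 = - 212 \cdot 100 \cdot 121 - 1104 = \left(-212\right) 12100 - 1104 = -2565200 - 1104 = -2566304$)
$\frac{W}{\left(-1947\right)^{2}} = - \frac{2566304}{\left(-1947\right)^{2}} = - \frac{2566304}{3790809}$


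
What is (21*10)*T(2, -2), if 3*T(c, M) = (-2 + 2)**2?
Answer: 0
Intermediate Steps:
T(c, M) = 0 (T(c, M) = (-2 + 2)**2/3 = (1/3)*0**2 = (1/3)*0 = 0)
(21*10)*T(2, -2) = (21*10)*0 = 210*0 = 0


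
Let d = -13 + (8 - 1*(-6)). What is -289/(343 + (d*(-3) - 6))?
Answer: -289/334 ≈ -0.86527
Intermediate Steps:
d = 1 (d = -13 + (8 + 6) = -13 + 14 = 1)
-289/(343 + (d*(-3) - 6)) = -289/(343 + (1*(-3) - 6)) = -289/(343 + (-3 - 6)) = -289/(343 - 9) = -289/334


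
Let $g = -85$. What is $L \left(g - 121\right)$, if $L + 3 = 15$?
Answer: $-2472$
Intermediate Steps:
$L = 12$ ($L = -3 + 15 = 12$)
$L \left(g - 121\right) = 12 \left(-85 - 121\right) = 12 \left(-206\right) = -2472$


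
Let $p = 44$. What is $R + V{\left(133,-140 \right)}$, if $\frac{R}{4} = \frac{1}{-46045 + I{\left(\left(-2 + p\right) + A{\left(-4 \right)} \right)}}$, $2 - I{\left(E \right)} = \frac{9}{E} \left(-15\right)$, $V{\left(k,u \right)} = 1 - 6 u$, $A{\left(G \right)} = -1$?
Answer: $\frac{396873746}{471907} \approx 841.0$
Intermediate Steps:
$I{\left(E \right)} = 2 + \frac{135}{E}$ ($I{\left(E \right)} = 2 - \frac{9}{E} \left(-15\right) = 2 - - \frac{135}{E} = 2 + \frac{135}{E}$)
$R = - \frac{41}{471907}$ ($R = \frac{4}{-46045 + \left(2 + \frac{135}{\left(-2 + 44\right) - 1}\right)} = \frac{4}{-46045 + \left(2 + \frac{135}{42 - 1}\right)} = \frac{4}{-46045 + \left(2 + \frac{135}{41}\right)} = \frac{4}{-46045 + \frac{217}{41}} = \frac{4}{- \frac{1887628}{41}} = 4 \left(- \frac{41}{1887628}\right) = - \frac{41}{471907} \approx -8.6882 \cdot 10^{-5}$)
$R + V{\left(133,-140 \right)} = - \frac{41}{471907} + \left(1 - -840\right) = - \frac{41}{471907} + \left(1 + 840\right) = - \frac{41}{471907} + 841 = \frac{396873746}{471907}$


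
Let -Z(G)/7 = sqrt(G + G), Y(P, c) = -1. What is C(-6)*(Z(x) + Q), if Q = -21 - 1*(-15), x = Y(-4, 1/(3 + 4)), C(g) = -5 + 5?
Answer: 0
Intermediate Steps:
C(g) = 0
x = -1
Z(G) = -7*sqrt(2)*sqrt(G) (Z(G) = -7*sqrt(G + G) = -7*sqrt(2)*sqrt(G))
Q = -6 (Q = -21 + 15 = -6)
C(-6)*(Z(x) + Q) = 0*(-7*sqrt(2)*sqrt(-1) - 6) = 0*(-7*sqrt(2)*I - 6) = 0*(-7*I*sqrt(2) - 6) = 0*(-6 - 7*I*sqrt(2)) = 0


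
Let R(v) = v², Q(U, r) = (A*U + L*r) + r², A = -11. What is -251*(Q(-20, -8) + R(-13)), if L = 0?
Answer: -113703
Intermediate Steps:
Q(U, r) = r² - 11*U (Q(U, r) = (-11*U + 0*r) + r² = (-11*U + 0) + r² = -11*U + r² = r² - 11*U)
-251*(Q(-20, -8) + R(-13)) = -251*(((-8)² - 11*(-20)) + (-13)²) = -251*((64 + 220) + 169) = -251*(284 + 169) = -251*453 = -113703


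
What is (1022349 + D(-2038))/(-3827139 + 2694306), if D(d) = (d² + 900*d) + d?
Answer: -1113185/377611 ≈ -2.9480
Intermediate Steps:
D(d) = d² + 901*d
(1022349 + D(-2038))/(-3827139 + 2694306) = (1022349 - 2038*(901 - 2038))/(-3827139 + 2694306) = (1022349 - 2038*(-1137))/(-1132833) = (1022349 + 2317206)*(-1/1132833) = 3339555*(-1/1132833) = -1113185/377611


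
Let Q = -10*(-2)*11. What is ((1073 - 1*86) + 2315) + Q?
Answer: 3522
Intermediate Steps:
Q = 220 (Q = 20*11 = 220)
((1073 - 1*86) + 2315) + Q = ((1073 - 1*86) + 2315) + 220 = ((1073 - 86) + 2315) + 220 = (987 + 2315) + 220 = 3302 + 220 = 3522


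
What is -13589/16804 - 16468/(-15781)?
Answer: 62280263/265183924 ≈ 0.23486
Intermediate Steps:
-13589/16804 - 16468/(-15781) = -13589*1/16804 - 16468*(-1/15781) = -13589/16804 + 16468/15781 = 62280263/265183924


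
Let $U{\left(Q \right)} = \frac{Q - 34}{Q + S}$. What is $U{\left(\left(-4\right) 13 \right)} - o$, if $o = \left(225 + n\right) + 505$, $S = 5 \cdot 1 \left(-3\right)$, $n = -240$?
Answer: $- \frac{32744}{67} \approx -488.72$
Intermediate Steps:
$S = -15$ ($S = 5 \left(-3\right) = -15$)
$U{\left(Q \right)} = \frac{-34 + Q}{-15 + Q}$ ($U{\left(Q \right)} = \frac{Q - 34}{Q - 15} = \frac{-34 + Q}{-15 + Q}$)
$o = 490$ ($o = \left(225 - 240\right) + 505 = -15 + 505 = 490$)
$U{\left(\left(-4\right) 13 \right)} - o = \frac{-34 - 52}{-15 - 52} - 490 = \frac{1}{-67} \left(-86\right) - 490 = \left(- \frac{1}{67}\right) \left(-86\right) - 490 = \frac{86}{67} - 490 = - \frac{32744}{67}$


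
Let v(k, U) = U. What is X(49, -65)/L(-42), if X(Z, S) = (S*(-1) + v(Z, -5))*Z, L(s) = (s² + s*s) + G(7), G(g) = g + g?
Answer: 210/253 ≈ 0.83004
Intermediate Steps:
G(g) = 2*g
L(s) = 14 + 2*s² (L(s) = (s² + s*s) + 2*7 = (s² + s²) + 14 = 2*s² + 14 = 14 + 2*s²)
X(Z, S) = Z*(-5 - S) (X(Z, S) = (S*(-1) - 5)*Z = (-S - 5)*Z = (-5 - S)*Z = Z*(-5 - S))
X(49, -65)/L(-42) = (-1*49*(5 - 65))/(14 + 2*(-42)²) = (-1*49*(-60))/(14 + 2*1764) = 2940/(14 + 3528) = 2940/3542 = 2940*(1/3542) = 210/253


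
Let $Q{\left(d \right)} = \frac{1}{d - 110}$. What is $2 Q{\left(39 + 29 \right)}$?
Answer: $- \frac{1}{21} \approx -0.047619$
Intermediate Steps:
$Q{\left(d \right)} = \frac{1}{-110 + d}$
$2 Q{\left(39 + 29 \right)} = \frac{2}{-110 + \left(39 + 29\right)} = \frac{2}{-110 + 68} = \frac{2}{-42} = 2 \left(- \frac{1}{42}\right) = - \frac{1}{21}$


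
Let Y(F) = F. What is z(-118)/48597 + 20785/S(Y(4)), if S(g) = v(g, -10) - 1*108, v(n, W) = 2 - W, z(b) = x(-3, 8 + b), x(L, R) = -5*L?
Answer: -336695735/1555104 ≈ -216.51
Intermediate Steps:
z(b) = 15 (z(b) = -5*(-3) = 15)
S(g) = -96 (S(g) = (2 - 1*(-10)) - 1*108 = (2 + 10) - 108 = 12 - 108 = -96)
z(-118)/48597 + 20785/S(Y(4)) = 15/48597 + 20785/(-96) = 15*(1/48597) + 20785*(-1/96) = 5/16199 - 20785/96 = -336695735/1555104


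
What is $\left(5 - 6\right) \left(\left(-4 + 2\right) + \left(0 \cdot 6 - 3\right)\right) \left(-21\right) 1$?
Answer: $-105$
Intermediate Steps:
$\left(5 - 6\right) \left(\left(-4 + 2\right) + \left(0 \cdot 6 - 3\right)\right) \left(-21\right) 1 = - (-2 + \left(0 - 3\right)) \left(-21\right) 1 = - (-2 - 3) \left(-21\right) 1 = \left(-1\right) \left(-5\right) \left(-21\right) 1 = 5 \left(-21\right) 1 = \left(-105\right) 1 = -105$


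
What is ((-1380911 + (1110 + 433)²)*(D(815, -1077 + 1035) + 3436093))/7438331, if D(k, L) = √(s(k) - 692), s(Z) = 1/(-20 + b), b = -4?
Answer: 3435879962234/7438331 + 499969*I*√99654/44629986 ≈ 4.6192e+5 + 3.5364*I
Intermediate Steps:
s(Z) = -1/24 (s(Z) = 1/(-20 - 4) = 1/(-24) = -1/24)
D(k, L) = I*√99654/12 (D(k, L) = √(-1/24 - 692) = √(-16609/24) = I*√99654/12)
((-1380911 + (1110 + 433)²)*(D(815, -1077 + 1035) + 3436093))/7438331 = ((-1380911 + (1110 + 433)²)*(I*√99654/12 + 3436093))/7438331 = ((-1380911 + 1543²)*(3436093 + I*√99654/12))*(1/7438331) = ((-1380911 + 2380849)*(3436093 + I*√99654/12))*(1/7438331) = (999938*(3436093 + I*√99654/12))*(1/7438331) = (3435879962234 + 499969*I*√99654/6)*(1/7438331) = 3435879962234/7438331 + 499969*I*√99654/44629986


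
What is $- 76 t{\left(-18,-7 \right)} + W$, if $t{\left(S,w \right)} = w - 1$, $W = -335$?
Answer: $273$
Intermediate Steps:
$t{\left(S,w \right)} = -1 + w$
$- 76 t{\left(-18,-7 \right)} + W = - 76 \left(-1 - 7\right) - 335 = \left(-76\right) \left(-8\right) - 335 = 608 - 335 = 273$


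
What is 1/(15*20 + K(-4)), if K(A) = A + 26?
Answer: 1/322 ≈ 0.0031056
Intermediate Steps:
K(A) = 26 + A
1/(15*20 + K(-4)) = 1/(15*20 + (26 - 4)) = 1/(300 + 22) = 1/322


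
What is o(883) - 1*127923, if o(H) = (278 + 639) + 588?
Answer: -126418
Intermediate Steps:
o(H) = 1505 (o(H) = 917 + 588 = 1505)
o(883) - 1*127923 = 1505 - 1*127923 = 1505 - 127923 = -126418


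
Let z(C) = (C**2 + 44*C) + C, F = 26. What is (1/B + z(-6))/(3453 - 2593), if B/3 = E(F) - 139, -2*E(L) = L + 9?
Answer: -54932/201885 ≈ -0.27210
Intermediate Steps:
E(L) = -9/2 - L/2 (E(L) = -(L + 9)/2 = -(9 + L)/2 = -9/2 - L/2)
z(C) = C**2 + 45*C
B = -939/2 (B = 3*((-9/2 - 1/2*26) - 139) = 3*((-9/2 - 13) - 139) = 3*(-35/2 - 139) = 3*(-313/2) = -939/2 ≈ -469.50)
(1/B + z(-6))/(3453 - 2593) = (1/(-939/2) - 6*(45 - 6))/(3453 - 2593) = (-2/939 - 6*39)/860 = (-2/939 - 234)*(1/860) = -219728/939*1/860 = -54932/201885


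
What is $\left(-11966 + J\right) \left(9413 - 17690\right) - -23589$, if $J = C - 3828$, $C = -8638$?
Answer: $202247253$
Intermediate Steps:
$J = -12466$ ($J = -8638 - 3828 = -12466$)
$\left(-11966 + J\right) \left(9413 - 17690\right) - -23589 = \left(-11966 - 12466\right) \left(9413 - 17690\right) - -23589 = \left(-24432\right) \left(-8277\right) + 23589 = 202223664 + 23589 = 202247253$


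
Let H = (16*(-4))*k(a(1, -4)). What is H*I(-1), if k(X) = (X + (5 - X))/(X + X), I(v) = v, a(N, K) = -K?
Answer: 40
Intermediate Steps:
k(X) = 5/(2*X) (k(X) = 5/((2*X)) = 5*(1/(2*X)) = 5/(2*X))
H = -40 (H = (16*(-4))*(5/(2*((-1*(-4))))) = -160/4 = -64*5/8 = -40)
H*I(-1) = -40*(-1) = 40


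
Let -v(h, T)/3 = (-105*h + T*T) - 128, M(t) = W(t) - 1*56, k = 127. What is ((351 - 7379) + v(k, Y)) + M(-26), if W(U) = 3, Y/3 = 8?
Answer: 31580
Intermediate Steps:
Y = 24 (Y = 3*8 = 24)
M(t) = -53 (M(t) = 3 - 1*56 = 3 - 56 = -53)
v(h, T) = 384 - 3*T² + 315*h (v(h, T) = -3*((-105*h + T*T) - 128) = -3*((-105*h + T²) - 128) = -3*((T² - 105*h) - 128) = -3*(-128 + T² - 105*h) = 384 - 3*T² + 315*h)
((351 - 7379) + v(k, Y)) + M(-26) = ((351 - 7379) + (384 - 3*24² + 315*127)) - 53 = (-7028 + (384 - 3*576 + 40005)) - 53 = (-7028 + (384 - 1728 + 40005)) - 53 = (-7028 + 38661) - 53 = 31633 - 53 = 31580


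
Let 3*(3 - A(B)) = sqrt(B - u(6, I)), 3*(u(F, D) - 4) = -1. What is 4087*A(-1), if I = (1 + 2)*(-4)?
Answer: 12261 - 4087*I*sqrt(42)/9 ≈ 12261.0 - 2943.0*I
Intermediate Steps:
I = -12 (I = 3*(-4) = -12)
u(F, D) = 11/3 (u(F, D) = 4 + (1/3)*(-1) = 4 - 1/3 = 11/3)
A(B) = 3 - sqrt(-11/3 + B)/3 (A(B) = 3 - sqrt(B - 1*11/3)/3 = 3 - sqrt(B - 11/3)/3 = 3 - sqrt(-11/3 + B)/3)
4087*A(-1) = 4087*(3 - sqrt(-33 + 9*(-1))/9) = 4087*(3 - sqrt(-33 - 9)/9) = 4087*(3 - I*sqrt(42)/9) = 12261 - 4087*I*sqrt(42)/9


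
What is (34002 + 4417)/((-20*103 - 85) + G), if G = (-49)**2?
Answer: 38419/256 ≈ 150.07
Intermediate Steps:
G = 2401
(34002 + 4417)/((-20*103 - 85) + G) = (34002 + 4417)/((-20*103 - 85) + 2401) = 38419/((-2060 - 85) + 2401) = 38419/(-2145 + 2401) = 38419/256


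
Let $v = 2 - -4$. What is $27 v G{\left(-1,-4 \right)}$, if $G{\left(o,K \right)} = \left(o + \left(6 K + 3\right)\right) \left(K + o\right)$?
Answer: $17820$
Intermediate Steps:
$G{\left(o,K \right)} = \left(K + o\right) \left(3 + o + 6 K\right)$ ($G{\left(o,K \right)} = \left(o + \left(3 + 6 K\right)\right) \left(K + o\right) = \left(3 + o + 6 K\right) \left(K + o\right) = \left(K + o\right) \left(3 + o + 6 K\right)$)
$v = 6$ ($v = 2 + 4 = 6$)
$27 v G{\left(-1,-4 \right)} = 27 \cdot 6 \left(\left(-1\right)^{2} + 3 \left(-4\right) + 3 \left(-1\right) + 6 \left(-4\right)^{2} + 7 \left(-4\right) \left(-1\right)\right) = 162 \left(1 - 12 - 3 + 6 \cdot 16 + 28\right) = 162 \left(1 - 12 - 3 + 96 + 28\right) = 162 \cdot 110 = 17820$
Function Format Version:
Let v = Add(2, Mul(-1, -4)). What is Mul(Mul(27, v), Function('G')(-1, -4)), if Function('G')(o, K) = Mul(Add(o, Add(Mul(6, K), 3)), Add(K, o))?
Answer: 17820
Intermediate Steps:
Function('G')(o, K) = Mul(Add(K, o), Add(3, o, Mul(6, K))) (Function('G')(o, K) = Mul(Add(o, Add(3, Mul(6, K))), Add(K, o)) = Mul(Add(3, o, Mul(6, K)), Add(K, o)) = Mul(Add(K, o), Add(3, o, Mul(6, K))))
v = 6 (v = Add(2, 4) = 6)
Mul(Mul(27, v), Function('G')(-1, -4)) = Mul(Mul(27, 6), Add(Pow(-1, 2), Mul(3, -4), Mul(3, -1), Mul(6, Pow(-4, 2)), Mul(7, -4, -1))) = Mul(162, Add(1, -12, -3, Mul(6, 16), 28)) = Mul(162, Add(1, -12, -3, 96, 28)) = Mul(162, 110) = 17820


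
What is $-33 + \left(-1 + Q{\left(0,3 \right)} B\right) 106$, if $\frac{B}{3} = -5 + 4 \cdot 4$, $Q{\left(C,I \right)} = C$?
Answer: $-139$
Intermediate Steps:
$B = 33$ ($B = 3 \left(-5 + 4 \cdot 4\right) = 3 \left(-5 + 16\right) = 3 \cdot 11 = 33$)
$-33 + \left(-1 + Q{\left(0,3 \right)} B\right) 106 = -33 + \left(-1 + 0 \cdot 33\right) 106 = -33 + \left(-1 + 0\right) 106 = -33 - 106 = -139$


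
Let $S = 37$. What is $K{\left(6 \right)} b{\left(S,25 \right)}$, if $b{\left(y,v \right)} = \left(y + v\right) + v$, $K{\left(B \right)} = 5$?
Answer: $435$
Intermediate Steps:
$b{\left(y,v \right)} = y + 2 v$ ($b{\left(y,v \right)} = \left(v + y\right) + v = y + 2 v$)
$K{\left(6 \right)} b{\left(S,25 \right)} = 5 \left(37 + 2 \cdot 25\right) = 5 \left(37 + 50\right) = 5 \cdot 87 = 435$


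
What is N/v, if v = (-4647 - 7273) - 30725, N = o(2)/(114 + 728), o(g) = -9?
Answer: 3/11969030 ≈ 2.5065e-7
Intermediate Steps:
N = -9/842 (N = -9/(114 + 728) = -9/842 ≈ -0.010689)
v = -42645 (v = -11920 - 30725 = -42645)
N/v = -9/842/(-42645) = -9/842*(-1/42645) = 3/11969030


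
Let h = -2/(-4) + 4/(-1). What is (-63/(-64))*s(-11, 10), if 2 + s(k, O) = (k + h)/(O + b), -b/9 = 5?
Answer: -999/640 ≈ -1.5609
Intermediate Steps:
h = -7/2 (h = -2*(-¼) + 4*(-1) = ½ - 4 = -7/2 ≈ -3.5000)
b = -45 (b = -9*5 = -45)
s(k, O) = -2 + (-7/2 + k)/(-45 + O) (s(k, O) = -2 + (k - 7/2)/(O - 45) = -2 + (-7/2 + k)/(-45 + O))
(-63/(-64))*s(-11, 10) = (-63/(-64))*((173/2 - 11 - 2*10)/(-45 + 10)) = (-63*(-1/64))*((173/2 - 11 - 20)/(-35)) = 63*(-1/35*111/2)/64 = (63/64)*(-111/70) = -999/640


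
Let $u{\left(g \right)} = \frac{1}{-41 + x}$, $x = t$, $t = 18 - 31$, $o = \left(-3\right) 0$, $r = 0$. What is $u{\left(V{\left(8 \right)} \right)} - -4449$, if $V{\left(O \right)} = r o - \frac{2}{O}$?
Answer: $\frac{240245}{54} \approx 4449.0$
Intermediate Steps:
$o = 0$
$t = -13$
$V{\left(O \right)} = - \frac{2}{O}$ ($V{\left(O \right)} = 0 \cdot 0 - \frac{2}{O} = 0 - \frac{2}{O} = - \frac{2}{O}$)
$x = -13$
$u{\left(g \right)} = - \frac{1}{54}$ ($u{\left(g \right)} = \frac{1}{-41 - 13} = \frac{1}{-54} = - \frac{1}{54}$)
$u{\left(V{\left(8 \right)} \right)} - -4449 = - \frac{1}{54} - -4449 = - \frac{1}{54} + 4449 = \frac{240245}{54}$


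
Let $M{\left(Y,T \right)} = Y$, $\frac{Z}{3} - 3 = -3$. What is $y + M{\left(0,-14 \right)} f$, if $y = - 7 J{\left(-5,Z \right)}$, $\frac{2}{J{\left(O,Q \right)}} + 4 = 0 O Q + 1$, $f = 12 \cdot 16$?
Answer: $\frac{14}{3} \approx 4.6667$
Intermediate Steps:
$Z = 0$ ($Z = 9 + 3 \left(-3\right) = 9 - 9 = 0$)
$f = 192$
$J{\left(O,Q \right)} = - \frac{2}{3}$ ($J{\left(O,Q \right)} = \frac{2}{-4 + \left(0 O Q + 1\right)} = \frac{2}{-4 + \left(0 Q + 1\right)} = \frac{2}{-4 + \left(0 + 1\right)} = \frac{2}{-4 + 1} = \frac{2}{-3} = 2 \left(- \frac{1}{3}\right) = - \frac{2}{3}$)
$y = \frac{14}{3}$ ($y = \left(-7\right) \left(- \frac{2}{3}\right) = \frac{14}{3} \approx 4.6667$)
$y + M{\left(0,-14 \right)} f = \frac{14}{3} + 0 \cdot 192 = \frac{14}{3} + 0 = \frac{14}{3}$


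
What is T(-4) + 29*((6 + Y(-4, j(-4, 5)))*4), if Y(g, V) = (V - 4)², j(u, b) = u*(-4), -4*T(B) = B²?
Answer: 17396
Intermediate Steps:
T(B) = -B²/4
j(u, b) = -4*u
Y(g, V) = (-4 + V)²
T(-4) + 29*((6 + Y(-4, j(-4, 5)))*4) = -¼*(-4)² + 29*((6 + (-4 - 4*(-4))²)*4) = -¼*16 + 29*((6 + (-4 + 16)²)*4) = -4 + 29*((6 + 12²)*4) = -4 + 29*((6 + 144)*4) = -4 + 29*(150*4) = -4 + 29*600 = -4 + 17400 = 17396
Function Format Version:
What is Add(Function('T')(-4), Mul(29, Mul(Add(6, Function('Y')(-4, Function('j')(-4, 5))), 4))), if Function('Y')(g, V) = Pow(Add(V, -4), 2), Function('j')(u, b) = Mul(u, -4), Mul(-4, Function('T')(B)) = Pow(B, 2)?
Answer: 17396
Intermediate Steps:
Function('T')(B) = Mul(Rational(-1, 4), Pow(B, 2))
Function('j')(u, b) = Mul(-4, u)
Function('Y')(g, V) = Pow(Add(-4, V), 2)
Add(Function('T')(-4), Mul(29, Mul(Add(6, Function('Y')(-4, Function('j')(-4, 5))), 4))) = Add(Mul(Rational(-1, 4), Pow(-4, 2)), Mul(29, Mul(Add(6, Pow(Add(-4, Mul(-4, -4)), 2)), 4))) = Add(Mul(Rational(-1, 4), 16), Mul(29, Mul(Add(6, Pow(Add(-4, 16), 2)), 4))) = Add(-4, Mul(29, Mul(Add(6, Pow(12, 2)), 4))) = Add(-4, Mul(29, Mul(Add(6, 144), 4))) = Add(-4, Mul(29, Mul(150, 4))) = Add(-4, Mul(29, 600)) = Add(-4, 17400) = 17396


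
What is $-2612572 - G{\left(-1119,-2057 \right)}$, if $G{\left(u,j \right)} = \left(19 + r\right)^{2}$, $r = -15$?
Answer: $-2612588$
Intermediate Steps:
$G{\left(u,j \right)} = 16$ ($G{\left(u,j \right)} = \left(19 - 15\right)^{2} = 4^{2} = 16$)
$-2612572 - G{\left(-1119,-2057 \right)} = -2612572 - 16 = -2612588$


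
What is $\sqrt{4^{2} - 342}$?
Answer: $i \sqrt{326} \approx 18.055 i$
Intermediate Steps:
$\sqrt{4^{2} - 342} = \sqrt{16 - 342} = \sqrt{-326} = i \sqrt{326}$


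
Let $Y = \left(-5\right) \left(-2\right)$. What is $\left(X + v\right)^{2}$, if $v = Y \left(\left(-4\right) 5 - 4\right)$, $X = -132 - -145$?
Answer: $51529$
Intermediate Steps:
$Y = 10$
$X = 13$ ($X = -132 + 145 = 13$)
$v = -240$ ($v = 10 \left(\left(-4\right) 5 - 4\right) = 10 \left(-20 - 4\right) = 10 \left(-24\right) = -240$)
$\left(X + v\right)^{2} = \left(13 - 240\right)^{2} = \left(-227\right)^{2} = 51529$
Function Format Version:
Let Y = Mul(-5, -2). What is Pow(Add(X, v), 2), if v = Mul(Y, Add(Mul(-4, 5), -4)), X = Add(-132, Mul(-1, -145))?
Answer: 51529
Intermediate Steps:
Y = 10
X = 13 (X = Add(-132, 145) = 13)
v = -240 (v = Mul(10, Add(Mul(-4, 5), -4)) = Mul(10, Add(-20, -4)) = Mul(10, -24) = -240)
Pow(Add(X, v), 2) = Pow(Add(13, -240), 2) = Pow(-227, 2) = 51529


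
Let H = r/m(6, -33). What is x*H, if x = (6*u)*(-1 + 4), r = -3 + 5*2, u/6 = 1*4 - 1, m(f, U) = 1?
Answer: 2268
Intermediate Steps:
u = 18 (u = 6*(1*4 - 1) = 6*(4 - 1) = 6*3 = 18)
r = 7 (r = -3 + 10 = 7)
x = 324 (x = (6*18)*(-1 + 4) = 108*3 = 324)
H = 7 (H = 7/1 = 7*1 = 7)
x*H = 324*7 = 2268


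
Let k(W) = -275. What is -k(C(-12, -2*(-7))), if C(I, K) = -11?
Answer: 275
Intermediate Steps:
-k(C(-12, -2*(-7))) = -1*(-275) = 275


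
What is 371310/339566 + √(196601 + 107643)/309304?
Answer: 185655/169783 + √76061/154652 ≈ 1.0953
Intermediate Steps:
371310/339566 + √(196601 + 107643)/309304 = 371310*(1/339566) + √304244*(1/309304) = 185655/169783 + (2*√76061)*(1/309304) = 185655/169783 + √76061/154652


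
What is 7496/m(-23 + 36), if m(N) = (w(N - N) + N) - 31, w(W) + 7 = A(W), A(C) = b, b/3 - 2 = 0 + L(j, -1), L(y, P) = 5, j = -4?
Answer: -1874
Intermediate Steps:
b = 21 (b = 6 + 3*(0 + 5) = 6 + 3*5 = 6 + 15 = 21)
A(C) = 21
w(W) = 14 (w(W) = -7 + 21 = 14)
m(N) = -17 + N (m(N) = (14 + N) - 31 = -17 + N)
7496/m(-23 + 36) = 7496/(-17 + (-23 + 36)) = 7496/(-17 + 13) = 7496/(-4) = 7496*(-¼) = -1874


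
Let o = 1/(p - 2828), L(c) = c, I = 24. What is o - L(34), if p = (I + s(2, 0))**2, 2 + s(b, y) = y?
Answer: -79697/2344 ≈ -34.000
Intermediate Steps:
s(b, y) = -2 + y
p = 484 (p = (24 + (-2 + 0))**2 = (24 - 2)**2 = 22**2 = 484)
o = -1/2344 (o = 1/(484 - 2828) = 1/(-2344) = -1/2344 ≈ -0.00042662)
o - L(34) = -1/2344 - 1*34 = -1/2344 - 34 = -79697/2344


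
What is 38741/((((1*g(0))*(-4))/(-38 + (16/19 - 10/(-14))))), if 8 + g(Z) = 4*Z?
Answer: -9883033/224 ≈ -44121.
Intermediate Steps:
g(Z) = -8 + 4*Z
38741/((((1*g(0))*(-4))/(-38 + (16/19 - 10/(-14))))) = 38741/((((1*(-8 + 4*0))*(-4))/(-38 + (16/19 - 10/(-14))))) = 38741/((((1*(-8 + 0))*(-4))/(-38 + (16*(1/19) - 10*(-1/14))))) = 38741/((((1*(-8))*(-4))/(-38 + (16/19 + 5/7)))) = 38741/(((-8*(-4))/(-38 + 207/133))) = 38741/((32/(-4847/133))) = 38741/((-133/4847*32)) = 38741/(-4256/4847) = 38741*(-4847/4256) = -9883033/224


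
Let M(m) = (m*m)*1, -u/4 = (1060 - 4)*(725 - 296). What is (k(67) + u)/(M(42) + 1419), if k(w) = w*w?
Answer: -1807607/3183 ≈ -567.89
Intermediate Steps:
u = -1812096 (u = -4*(1060 - 4)*(725 - 296) = -4224*429 = -4*453024 = -1812096)
M(m) = m² (M(m) = m²*1 = m²)
k(w) = w²
(k(67) + u)/(M(42) + 1419) = (67² - 1812096)/(42² + 1419) = (4489 - 1812096)/(1764 + 1419) = -1807607/3183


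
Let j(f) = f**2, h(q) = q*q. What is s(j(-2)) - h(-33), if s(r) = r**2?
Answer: -1073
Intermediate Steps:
h(q) = q**2
s(j(-2)) - h(-33) = ((-2)**2)**2 - 1*(-33)**2 = 4**2 - 1*1089 = 16 - 1089 = -1073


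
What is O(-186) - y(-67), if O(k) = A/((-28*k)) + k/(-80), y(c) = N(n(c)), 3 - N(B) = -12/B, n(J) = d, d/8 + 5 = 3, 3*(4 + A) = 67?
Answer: 3067/39060 ≈ 0.078520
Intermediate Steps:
A = 55/3 (A = -4 + (1/3)*67 = -4 + 67/3 = 55/3 ≈ 18.333)
d = -16 (d = -40 + 8*3 = -40 + 24 = -16)
n(J) = -16
N(B) = 3 + 12/B (N(B) = 3 - (-12)/B = 3 + 12/B)
y(c) = 9/4 (y(c) = 3 + 12/(-16) = 3 + 12*(-1/16) = 3 - 3/4 = 9/4)
O(k) = -55/(84*k) - k/80 (O(k) = 55/(3*((-28*k))) + k/(-80) = 55*(-1/(28*k))/3 + k*(-1/80) = -55/(84*k) - k/80)
O(-186) - y(-67) = (-55/84/(-186) - 1/80*(-186)) - 1*9/4 = (-55/84*(-1/186) + 93/40) - 9/4 = (55/15624 + 93/40) - 9/4 = 22738/9765 - 9/4 = 3067/39060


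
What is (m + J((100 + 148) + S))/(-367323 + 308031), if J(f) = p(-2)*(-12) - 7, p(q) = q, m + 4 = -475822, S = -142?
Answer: 158603/19764 ≈ 8.0248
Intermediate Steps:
m = -475826 (m = -4 - 475822 = -475826)
J(f) = 17 (J(f) = -2*(-12) - 7 = 24 - 7 = 17)
(m + J((100 + 148) + S))/(-367323 + 308031) = (-475826 + 17)/(-367323 + 308031) = -475809/(-59292) = -475809*(-1/59292) = 158603/19764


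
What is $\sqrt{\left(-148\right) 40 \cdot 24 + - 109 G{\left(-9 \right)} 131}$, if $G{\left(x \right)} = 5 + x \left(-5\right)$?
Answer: $7 i \sqrt{17470} \approx 925.22 i$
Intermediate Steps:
$G{\left(x \right)} = 5 - 5 x$
$\sqrt{\left(-148\right) 40 \cdot 24 + - 109 G{\left(-9 \right)} 131} = \sqrt{\left(-148\right) 40 \cdot 24 + - 109 \left(5 - -45\right) 131} = \sqrt{\left(-5920\right) 24 + - 109 \left(5 + 45\right) 131} = \sqrt{-142080 + \left(-109\right) 50 \cdot 131} = \sqrt{-142080 - 713950} = \sqrt{-856030} = 7 i \sqrt{17470}$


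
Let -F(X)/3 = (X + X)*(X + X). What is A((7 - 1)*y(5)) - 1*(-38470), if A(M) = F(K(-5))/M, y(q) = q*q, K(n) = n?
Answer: 38468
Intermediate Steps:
F(X) = -12*X**2 (F(X) = -3*(X + X)*(X + X) = -3*2*X*2*X = -12*X**2)
y(q) = q**2
A(M) = -300/M (A(M) = (-12*(-5)**2)/M = (-12*25)/M = -300/M)
A((7 - 1)*y(5)) - 1*(-38470) = -300*1/(25*(7 - 1)) - 1*(-38470) = -300/(6*25) + 38470 = -300/150 + 38470 = -300*1/150 + 38470 = -2 + 38470 = 38468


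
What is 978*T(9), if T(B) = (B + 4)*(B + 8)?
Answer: 216138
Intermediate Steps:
T(B) = (4 + B)*(8 + B)
978*T(9) = 978*(32 + 9² + 12*9) = 978*(32 + 81 + 108) = 978*221 = 216138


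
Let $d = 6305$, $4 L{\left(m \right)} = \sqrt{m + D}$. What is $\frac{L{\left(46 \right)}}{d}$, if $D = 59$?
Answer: $\frac{\sqrt{105}}{25220} \approx 0.0004063$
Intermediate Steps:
$L{\left(m \right)} = \frac{\sqrt{59 + m}}{4}$ ($L{\left(m \right)} = \frac{\sqrt{m + 59}}{4} = \frac{\sqrt{59 + m}}{4}$)
$\frac{L{\left(46 \right)}}{d} = \frac{\frac{1}{4} \sqrt{59 + 46}}{6305} = \frac{\sqrt{105}}{4} \cdot \frac{1}{6305} = \frac{\sqrt{105}}{25220}$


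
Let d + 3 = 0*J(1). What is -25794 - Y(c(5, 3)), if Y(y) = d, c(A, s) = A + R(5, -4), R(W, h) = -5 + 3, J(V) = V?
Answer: -25791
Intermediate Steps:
R(W, h) = -2
d = -3 (d = -3 + 0*1 = -3 + 0 = -3)
c(A, s) = -2 + A (c(A, s) = A - 2 = -2 + A)
Y(y) = -3
-25794 - Y(c(5, 3)) = -25794 - 1*(-3) = -25794 + 3 = -25791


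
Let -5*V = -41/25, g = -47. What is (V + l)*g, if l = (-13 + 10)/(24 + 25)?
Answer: -76798/6125 ≈ -12.538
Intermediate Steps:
l = -3/49 ≈ -0.061224
V = 41/125 (V = -(-41)/(5*25) = -1/5*(-41/25) = 41/125 ≈ 0.32800)
(V + l)*g = (41/125 - 3/49)*(-47) = (1634/6125)*(-47) = -76798/6125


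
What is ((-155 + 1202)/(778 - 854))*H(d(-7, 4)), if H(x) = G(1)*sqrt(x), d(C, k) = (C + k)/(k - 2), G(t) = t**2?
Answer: -1047*I*sqrt(6)/152 ≈ -16.872*I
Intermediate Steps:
d(C, k) = (C + k)/(-2 + k)
H(x) = sqrt(x) (H(x) = 1**2*sqrt(x) = 1*sqrt(x) = sqrt(x))
((-155 + 1202)/(778 - 854))*H(d(-7, 4)) = ((-155 + 1202)/(778 - 854))*sqrt((-7 + 4)/(-2 + 4)) = (1047/(-76))*sqrt(-3/2) = (1047*(-1/76))*sqrt((1/2)*(-3)) = -1047*I*sqrt(6)/152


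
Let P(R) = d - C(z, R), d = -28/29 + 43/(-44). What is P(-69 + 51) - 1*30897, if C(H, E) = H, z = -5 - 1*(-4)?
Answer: -39425775/1276 ≈ -30898.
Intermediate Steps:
z = -1 (z = -5 + 4 = -1)
d = -2479/1276 (d = -28*1/29 + 43*(-1/44) = -28/29 - 43/44 = -2479/1276 ≈ -1.9428)
P(R) = -1203/1276 (P(R) = -2479/1276 - 1*(-1) = -2479/1276 + 1 = -1203/1276)
P(-69 + 51) - 1*30897 = -1203/1276 - 1*30897 = -1203/1276 - 30897 = -39425775/1276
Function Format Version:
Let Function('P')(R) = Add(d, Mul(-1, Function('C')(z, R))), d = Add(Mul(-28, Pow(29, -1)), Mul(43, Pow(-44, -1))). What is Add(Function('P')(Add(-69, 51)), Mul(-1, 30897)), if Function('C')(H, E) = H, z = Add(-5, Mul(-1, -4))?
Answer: Rational(-39425775, 1276) ≈ -30898.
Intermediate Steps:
z = -1 (z = Add(-5, 4) = -1)
d = Rational(-2479, 1276) (d = Add(Mul(-28, Rational(1, 29)), Mul(43, Rational(-1, 44))) = Add(Rational(-28, 29), Rational(-43, 44)) = Rational(-2479, 1276) ≈ -1.9428)
Function('P')(R) = Rational(-1203, 1276) (Function('P')(R) = Add(Rational(-2479, 1276), Mul(-1, -1)) = Add(Rational(-2479, 1276), 1) = Rational(-1203, 1276))
Add(Function('P')(Add(-69, 51)), Mul(-1, 30897)) = Add(Rational(-1203, 1276), Mul(-1, 30897)) = Add(Rational(-1203, 1276), -30897) = Rational(-39425775, 1276)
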